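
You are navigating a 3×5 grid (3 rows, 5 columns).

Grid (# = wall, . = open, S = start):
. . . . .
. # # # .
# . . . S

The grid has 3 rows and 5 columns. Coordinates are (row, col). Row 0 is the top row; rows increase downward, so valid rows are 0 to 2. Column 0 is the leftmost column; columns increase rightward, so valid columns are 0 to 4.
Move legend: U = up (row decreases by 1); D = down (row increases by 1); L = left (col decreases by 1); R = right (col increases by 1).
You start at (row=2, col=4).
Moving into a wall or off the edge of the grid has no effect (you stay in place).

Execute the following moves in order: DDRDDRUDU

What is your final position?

Answer: Final position: (row=1, col=4)

Derivation:
Start: (row=2, col=4)
  D (down): blocked, stay at (row=2, col=4)
  D (down): blocked, stay at (row=2, col=4)
  R (right): blocked, stay at (row=2, col=4)
  D (down): blocked, stay at (row=2, col=4)
  D (down): blocked, stay at (row=2, col=4)
  R (right): blocked, stay at (row=2, col=4)
  U (up): (row=2, col=4) -> (row=1, col=4)
  D (down): (row=1, col=4) -> (row=2, col=4)
  U (up): (row=2, col=4) -> (row=1, col=4)
Final: (row=1, col=4)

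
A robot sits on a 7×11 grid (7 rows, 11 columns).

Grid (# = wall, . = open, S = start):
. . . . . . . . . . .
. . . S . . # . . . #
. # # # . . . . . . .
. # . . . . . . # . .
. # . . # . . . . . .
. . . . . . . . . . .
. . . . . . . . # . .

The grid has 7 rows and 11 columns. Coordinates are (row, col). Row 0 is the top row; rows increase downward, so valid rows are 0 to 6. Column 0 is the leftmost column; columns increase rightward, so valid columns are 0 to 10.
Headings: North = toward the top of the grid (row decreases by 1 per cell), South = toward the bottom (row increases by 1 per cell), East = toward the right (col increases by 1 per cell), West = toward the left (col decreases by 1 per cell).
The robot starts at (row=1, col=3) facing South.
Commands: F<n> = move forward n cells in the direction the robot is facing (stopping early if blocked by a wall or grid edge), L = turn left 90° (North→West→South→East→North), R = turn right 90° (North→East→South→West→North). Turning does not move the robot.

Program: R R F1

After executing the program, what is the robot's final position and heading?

Start: (row=1, col=3), facing South
  R: turn right, now facing West
  R: turn right, now facing North
  F1: move forward 1, now at (row=0, col=3)
Final: (row=0, col=3), facing North

Answer: Final position: (row=0, col=3), facing North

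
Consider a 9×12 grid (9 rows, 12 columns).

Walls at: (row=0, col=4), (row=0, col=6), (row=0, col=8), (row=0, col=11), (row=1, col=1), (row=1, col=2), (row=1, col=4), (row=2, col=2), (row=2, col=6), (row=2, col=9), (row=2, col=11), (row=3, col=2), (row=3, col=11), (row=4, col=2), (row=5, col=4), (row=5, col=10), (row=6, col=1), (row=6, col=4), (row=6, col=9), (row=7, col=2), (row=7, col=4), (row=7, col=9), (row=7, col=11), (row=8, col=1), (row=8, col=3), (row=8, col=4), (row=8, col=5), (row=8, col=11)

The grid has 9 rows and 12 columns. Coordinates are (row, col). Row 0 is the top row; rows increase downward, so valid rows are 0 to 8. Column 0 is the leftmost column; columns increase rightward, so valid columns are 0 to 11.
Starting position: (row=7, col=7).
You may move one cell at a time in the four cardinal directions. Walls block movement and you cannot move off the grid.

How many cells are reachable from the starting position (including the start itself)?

Answer: Reachable cells: 79

Derivation:
BFS flood-fill from (row=7, col=7):
  Distance 0: (row=7, col=7)
  Distance 1: (row=6, col=7), (row=7, col=6), (row=7, col=8), (row=8, col=7)
  Distance 2: (row=5, col=7), (row=6, col=6), (row=6, col=8), (row=7, col=5), (row=8, col=6), (row=8, col=8)
  Distance 3: (row=4, col=7), (row=5, col=6), (row=5, col=8), (row=6, col=5), (row=8, col=9)
  Distance 4: (row=3, col=7), (row=4, col=6), (row=4, col=8), (row=5, col=5), (row=5, col=9), (row=8, col=10)
  Distance 5: (row=2, col=7), (row=3, col=6), (row=3, col=8), (row=4, col=5), (row=4, col=9), (row=7, col=10)
  Distance 6: (row=1, col=7), (row=2, col=8), (row=3, col=5), (row=3, col=9), (row=4, col=4), (row=4, col=10), (row=6, col=10)
  Distance 7: (row=0, col=7), (row=1, col=6), (row=1, col=8), (row=2, col=5), (row=3, col=4), (row=3, col=10), (row=4, col=3), (row=4, col=11), (row=6, col=11)
  Distance 8: (row=1, col=5), (row=1, col=9), (row=2, col=4), (row=2, col=10), (row=3, col=3), (row=5, col=3), (row=5, col=11)
  Distance 9: (row=0, col=5), (row=0, col=9), (row=1, col=10), (row=2, col=3), (row=5, col=2), (row=6, col=3)
  Distance 10: (row=0, col=10), (row=1, col=3), (row=1, col=11), (row=5, col=1), (row=6, col=2), (row=7, col=3)
  Distance 11: (row=0, col=3), (row=4, col=1), (row=5, col=0)
  Distance 12: (row=0, col=2), (row=3, col=1), (row=4, col=0), (row=6, col=0)
  Distance 13: (row=0, col=1), (row=2, col=1), (row=3, col=0), (row=7, col=0)
  Distance 14: (row=0, col=0), (row=2, col=0), (row=7, col=1), (row=8, col=0)
  Distance 15: (row=1, col=0)
Total reachable: 79 (grid has 80 open cells total)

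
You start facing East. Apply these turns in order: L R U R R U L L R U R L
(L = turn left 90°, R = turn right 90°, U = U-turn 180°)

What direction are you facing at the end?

Answer: Final heading: North

Derivation:
Start: East
  L (left (90° counter-clockwise)) -> North
  R (right (90° clockwise)) -> East
  U (U-turn (180°)) -> West
  R (right (90° clockwise)) -> North
  R (right (90° clockwise)) -> East
  U (U-turn (180°)) -> West
  L (left (90° counter-clockwise)) -> South
  L (left (90° counter-clockwise)) -> East
  R (right (90° clockwise)) -> South
  U (U-turn (180°)) -> North
  R (right (90° clockwise)) -> East
  L (left (90° counter-clockwise)) -> North
Final: North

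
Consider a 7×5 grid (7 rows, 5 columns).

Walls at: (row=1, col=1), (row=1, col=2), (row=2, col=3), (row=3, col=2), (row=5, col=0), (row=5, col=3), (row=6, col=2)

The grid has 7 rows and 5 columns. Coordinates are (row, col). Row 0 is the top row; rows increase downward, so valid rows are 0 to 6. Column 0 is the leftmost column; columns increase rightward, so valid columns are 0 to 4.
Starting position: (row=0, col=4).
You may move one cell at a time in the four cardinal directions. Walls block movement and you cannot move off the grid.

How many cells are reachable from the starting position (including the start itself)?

BFS flood-fill from (row=0, col=4):
  Distance 0: (row=0, col=4)
  Distance 1: (row=0, col=3), (row=1, col=4)
  Distance 2: (row=0, col=2), (row=1, col=3), (row=2, col=4)
  Distance 3: (row=0, col=1), (row=3, col=4)
  Distance 4: (row=0, col=0), (row=3, col=3), (row=4, col=4)
  Distance 5: (row=1, col=0), (row=4, col=3), (row=5, col=4)
  Distance 6: (row=2, col=0), (row=4, col=2), (row=6, col=4)
  Distance 7: (row=2, col=1), (row=3, col=0), (row=4, col=1), (row=5, col=2), (row=6, col=3)
  Distance 8: (row=2, col=2), (row=3, col=1), (row=4, col=0), (row=5, col=1)
  Distance 9: (row=6, col=1)
  Distance 10: (row=6, col=0)
Total reachable: 28 (grid has 28 open cells total)

Answer: Reachable cells: 28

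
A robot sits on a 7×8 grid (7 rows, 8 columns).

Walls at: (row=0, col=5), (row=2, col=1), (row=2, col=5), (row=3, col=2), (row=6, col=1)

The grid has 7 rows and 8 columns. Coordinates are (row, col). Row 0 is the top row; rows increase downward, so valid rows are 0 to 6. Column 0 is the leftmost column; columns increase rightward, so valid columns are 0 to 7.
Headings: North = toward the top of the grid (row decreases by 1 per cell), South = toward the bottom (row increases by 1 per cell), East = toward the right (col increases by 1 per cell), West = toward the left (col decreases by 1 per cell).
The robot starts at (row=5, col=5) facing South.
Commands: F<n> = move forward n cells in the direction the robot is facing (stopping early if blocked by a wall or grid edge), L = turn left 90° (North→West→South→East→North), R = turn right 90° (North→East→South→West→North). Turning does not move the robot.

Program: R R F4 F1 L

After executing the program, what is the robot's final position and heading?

Answer: Final position: (row=3, col=5), facing West

Derivation:
Start: (row=5, col=5), facing South
  R: turn right, now facing West
  R: turn right, now facing North
  F4: move forward 2/4 (blocked), now at (row=3, col=5)
  F1: move forward 0/1 (blocked), now at (row=3, col=5)
  L: turn left, now facing West
Final: (row=3, col=5), facing West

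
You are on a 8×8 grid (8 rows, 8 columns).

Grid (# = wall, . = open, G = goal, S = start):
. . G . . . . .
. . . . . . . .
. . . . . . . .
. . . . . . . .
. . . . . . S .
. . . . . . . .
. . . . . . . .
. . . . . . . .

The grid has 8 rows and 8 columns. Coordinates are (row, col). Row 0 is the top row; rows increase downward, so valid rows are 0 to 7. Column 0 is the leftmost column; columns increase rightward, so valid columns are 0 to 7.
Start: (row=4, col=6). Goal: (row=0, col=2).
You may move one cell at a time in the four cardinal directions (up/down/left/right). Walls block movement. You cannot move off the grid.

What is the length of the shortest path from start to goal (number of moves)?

BFS from (row=4, col=6) until reaching (row=0, col=2):
  Distance 0: (row=4, col=6)
  Distance 1: (row=3, col=6), (row=4, col=5), (row=4, col=7), (row=5, col=6)
  Distance 2: (row=2, col=6), (row=3, col=5), (row=3, col=7), (row=4, col=4), (row=5, col=5), (row=5, col=7), (row=6, col=6)
  Distance 3: (row=1, col=6), (row=2, col=5), (row=2, col=7), (row=3, col=4), (row=4, col=3), (row=5, col=4), (row=6, col=5), (row=6, col=7), (row=7, col=6)
  Distance 4: (row=0, col=6), (row=1, col=5), (row=1, col=7), (row=2, col=4), (row=3, col=3), (row=4, col=2), (row=5, col=3), (row=6, col=4), (row=7, col=5), (row=7, col=7)
  Distance 5: (row=0, col=5), (row=0, col=7), (row=1, col=4), (row=2, col=3), (row=3, col=2), (row=4, col=1), (row=5, col=2), (row=6, col=3), (row=7, col=4)
  Distance 6: (row=0, col=4), (row=1, col=3), (row=2, col=2), (row=3, col=1), (row=4, col=0), (row=5, col=1), (row=6, col=2), (row=7, col=3)
  Distance 7: (row=0, col=3), (row=1, col=2), (row=2, col=1), (row=3, col=0), (row=5, col=0), (row=6, col=1), (row=7, col=2)
  Distance 8: (row=0, col=2), (row=1, col=1), (row=2, col=0), (row=6, col=0), (row=7, col=1)  <- goal reached here
One shortest path (8 moves): (row=4, col=6) -> (row=4, col=5) -> (row=4, col=4) -> (row=4, col=3) -> (row=4, col=2) -> (row=3, col=2) -> (row=2, col=2) -> (row=1, col=2) -> (row=0, col=2)

Answer: Shortest path length: 8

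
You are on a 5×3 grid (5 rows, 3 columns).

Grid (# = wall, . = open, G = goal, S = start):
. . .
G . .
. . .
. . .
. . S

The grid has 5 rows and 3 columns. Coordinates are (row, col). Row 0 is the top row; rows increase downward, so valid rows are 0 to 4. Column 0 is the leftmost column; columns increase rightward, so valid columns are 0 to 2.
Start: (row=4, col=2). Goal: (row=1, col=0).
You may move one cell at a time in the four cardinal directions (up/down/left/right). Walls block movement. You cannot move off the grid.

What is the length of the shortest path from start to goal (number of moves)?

Answer: Shortest path length: 5

Derivation:
BFS from (row=4, col=2) until reaching (row=1, col=0):
  Distance 0: (row=4, col=2)
  Distance 1: (row=3, col=2), (row=4, col=1)
  Distance 2: (row=2, col=2), (row=3, col=1), (row=4, col=0)
  Distance 3: (row=1, col=2), (row=2, col=1), (row=3, col=0)
  Distance 4: (row=0, col=2), (row=1, col=1), (row=2, col=0)
  Distance 5: (row=0, col=1), (row=1, col=0)  <- goal reached here
One shortest path (5 moves): (row=4, col=2) -> (row=4, col=1) -> (row=4, col=0) -> (row=3, col=0) -> (row=2, col=0) -> (row=1, col=0)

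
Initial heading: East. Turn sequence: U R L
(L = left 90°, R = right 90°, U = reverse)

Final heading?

Start: East
  U (U-turn (180°)) -> West
  R (right (90° clockwise)) -> North
  L (left (90° counter-clockwise)) -> West
Final: West

Answer: Final heading: West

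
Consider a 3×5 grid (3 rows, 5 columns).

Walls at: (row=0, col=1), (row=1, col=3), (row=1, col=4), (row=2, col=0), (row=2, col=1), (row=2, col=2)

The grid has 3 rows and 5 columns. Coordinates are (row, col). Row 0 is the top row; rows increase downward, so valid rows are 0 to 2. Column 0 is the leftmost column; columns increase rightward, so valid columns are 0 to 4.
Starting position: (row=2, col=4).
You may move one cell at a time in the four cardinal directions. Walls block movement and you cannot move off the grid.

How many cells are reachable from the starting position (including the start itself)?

BFS flood-fill from (row=2, col=4):
  Distance 0: (row=2, col=4)
  Distance 1: (row=2, col=3)
Total reachable: 2 (grid has 9 open cells total)

Answer: Reachable cells: 2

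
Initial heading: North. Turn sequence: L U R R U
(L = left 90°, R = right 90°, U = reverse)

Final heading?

Answer: Final heading: East

Derivation:
Start: North
  L (left (90° counter-clockwise)) -> West
  U (U-turn (180°)) -> East
  R (right (90° clockwise)) -> South
  R (right (90° clockwise)) -> West
  U (U-turn (180°)) -> East
Final: East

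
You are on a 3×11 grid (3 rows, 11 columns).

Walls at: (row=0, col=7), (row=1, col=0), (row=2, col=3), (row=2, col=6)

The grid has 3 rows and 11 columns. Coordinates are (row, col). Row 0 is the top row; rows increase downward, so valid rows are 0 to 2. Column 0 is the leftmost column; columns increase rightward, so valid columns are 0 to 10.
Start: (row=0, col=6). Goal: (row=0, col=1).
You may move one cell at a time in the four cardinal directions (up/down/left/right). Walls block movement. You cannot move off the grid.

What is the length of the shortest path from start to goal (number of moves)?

BFS from (row=0, col=6) until reaching (row=0, col=1):
  Distance 0: (row=0, col=6)
  Distance 1: (row=0, col=5), (row=1, col=6)
  Distance 2: (row=0, col=4), (row=1, col=5), (row=1, col=7)
  Distance 3: (row=0, col=3), (row=1, col=4), (row=1, col=8), (row=2, col=5), (row=2, col=7)
  Distance 4: (row=0, col=2), (row=0, col=8), (row=1, col=3), (row=1, col=9), (row=2, col=4), (row=2, col=8)
  Distance 5: (row=0, col=1), (row=0, col=9), (row=1, col=2), (row=1, col=10), (row=2, col=9)  <- goal reached here
One shortest path (5 moves): (row=0, col=6) -> (row=0, col=5) -> (row=0, col=4) -> (row=0, col=3) -> (row=0, col=2) -> (row=0, col=1)

Answer: Shortest path length: 5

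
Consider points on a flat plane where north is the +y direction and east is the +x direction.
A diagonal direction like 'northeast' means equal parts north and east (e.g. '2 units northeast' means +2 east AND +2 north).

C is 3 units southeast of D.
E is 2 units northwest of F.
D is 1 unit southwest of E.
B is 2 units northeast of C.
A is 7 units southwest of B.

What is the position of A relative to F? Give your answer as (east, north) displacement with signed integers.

Place F at the origin (east=0, north=0).
  E is 2 units northwest of F: delta (east=-2, north=+2); E at (east=-2, north=2).
  D is 1 unit southwest of E: delta (east=-1, north=-1); D at (east=-3, north=1).
  C is 3 units southeast of D: delta (east=+3, north=-3); C at (east=0, north=-2).
  B is 2 units northeast of C: delta (east=+2, north=+2); B at (east=2, north=0).
  A is 7 units southwest of B: delta (east=-7, north=-7); A at (east=-5, north=-7).
Therefore A relative to F: (east=-5, north=-7).

Answer: A is at (east=-5, north=-7) relative to F.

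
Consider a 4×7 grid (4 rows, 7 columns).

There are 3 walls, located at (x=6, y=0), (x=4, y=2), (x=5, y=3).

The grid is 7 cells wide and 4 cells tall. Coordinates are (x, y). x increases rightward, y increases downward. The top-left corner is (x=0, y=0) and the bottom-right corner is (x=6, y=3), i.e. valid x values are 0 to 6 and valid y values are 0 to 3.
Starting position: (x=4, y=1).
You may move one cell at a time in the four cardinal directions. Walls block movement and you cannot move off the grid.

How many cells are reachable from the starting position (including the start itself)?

Answer: Reachable cells: 25

Derivation:
BFS flood-fill from (x=4, y=1):
  Distance 0: (x=4, y=1)
  Distance 1: (x=4, y=0), (x=3, y=1), (x=5, y=1)
  Distance 2: (x=3, y=0), (x=5, y=0), (x=2, y=1), (x=6, y=1), (x=3, y=2), (x=5, y=2)
  Distance 3: (x=2, y=0), (x=1, y=1), (x=2, y=2), (x=6, y=2), (x=3, y=3)
  Distance 4: (x=1, y=0), (x=0, y=1), (x=1, y=2), (x=2, y=3), (x=4, y=3), (x=6, y=3)
  Distance 5: (x=0, y=0), (x=0, y=2), (x=1, y=3)
  Distance 6: (x=0, y=3)
Total reachable: 25 (grid has 25 open cells total)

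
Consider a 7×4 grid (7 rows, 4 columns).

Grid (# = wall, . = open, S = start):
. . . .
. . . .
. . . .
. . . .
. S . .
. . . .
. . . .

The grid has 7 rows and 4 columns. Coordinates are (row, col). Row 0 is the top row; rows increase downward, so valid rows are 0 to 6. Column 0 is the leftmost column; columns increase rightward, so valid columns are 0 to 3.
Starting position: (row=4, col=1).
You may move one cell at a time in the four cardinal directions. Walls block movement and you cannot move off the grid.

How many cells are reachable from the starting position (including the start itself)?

Answer: Reachable cells: 28

Derivation:
BFS flood-fill from (row=4, col=1):
  Distance 0: (row=4, col=1)
  Distance 1: (row=3, col=1), (row=4, col=0), (row=4, col=2), (row=5, col=1)
  Distance 2: (row=2, col=1), (row=3, col=0), (row=3, col=2), (row=4, col=3), (row=5, col=0), (row=5, col=2), (row=6, col=1)
  Distance 3: (row=1, col=1), (row=2, col=0), (row=2, col=2), (row=3, col=3), (row=5, col=3), (row=6, col=0), (row=6, col=2)
  Distance 4: (row=0, col=1), (row=1, col=0), (row=1, col=2), (row=2, col=3), (row=6, col=3)
  Distance 5: (row=0, col=0), (row=0, col=2), (row=1, col=3)
  Distance 6: (row=0, col=3)
Total reachable: 28 (grid has 28 open cells total)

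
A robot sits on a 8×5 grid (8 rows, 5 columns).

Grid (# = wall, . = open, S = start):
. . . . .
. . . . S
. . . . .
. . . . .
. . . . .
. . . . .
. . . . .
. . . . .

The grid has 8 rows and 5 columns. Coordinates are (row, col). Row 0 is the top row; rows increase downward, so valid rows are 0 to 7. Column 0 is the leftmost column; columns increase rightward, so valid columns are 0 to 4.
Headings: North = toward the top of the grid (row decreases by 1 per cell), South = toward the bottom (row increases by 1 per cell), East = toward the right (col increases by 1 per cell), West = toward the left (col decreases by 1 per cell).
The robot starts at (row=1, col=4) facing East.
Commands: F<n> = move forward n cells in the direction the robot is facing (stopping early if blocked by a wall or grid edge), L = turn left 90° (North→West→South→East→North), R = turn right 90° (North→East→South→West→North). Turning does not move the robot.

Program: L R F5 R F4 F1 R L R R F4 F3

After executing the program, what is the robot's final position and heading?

Start: (row=1, col=4), facing East
  L: turn left, now facing North
  R: turn right, now facing East
  F5: move forward 0/5 (blocked), now at (row=1, col=4)
  R: turn right, now facing South
  F4: move forward 4, now at (row=5, col=4)
  F1: move forward 1, now at (row=6, col=4)
  R: turn right, now facing West
  L: turn left, now facing South
  R: turn right, now facing West
  R: turn right, now facing North
  F4: move forward 4, now at (row=2, col=4)
  F3: move forward 2/3 (blocked), now at (row=0, col=4)
Final: (row=0, col=4), facing North

Answer: Final position: (row=0, col=4), facing North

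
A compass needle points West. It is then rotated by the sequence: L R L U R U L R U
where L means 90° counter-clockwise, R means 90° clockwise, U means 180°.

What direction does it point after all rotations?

Start: West
  L (left (90° counter-clockwise)) -> South
  R (right (90° clockwise)) -> West
  L (left (90° counter-clockwise)) -> South
  U (U-turn (180°)) -> North
  R (right (90° clockwise)) -> East
  U (U-turn (180°)) -> West
  L (left (90° counter-clockwise)) -> South
  R (right (90° clockwise)) -> West
  U (U-turn (180°)) -> East
Final: East

Answer: Final heading: East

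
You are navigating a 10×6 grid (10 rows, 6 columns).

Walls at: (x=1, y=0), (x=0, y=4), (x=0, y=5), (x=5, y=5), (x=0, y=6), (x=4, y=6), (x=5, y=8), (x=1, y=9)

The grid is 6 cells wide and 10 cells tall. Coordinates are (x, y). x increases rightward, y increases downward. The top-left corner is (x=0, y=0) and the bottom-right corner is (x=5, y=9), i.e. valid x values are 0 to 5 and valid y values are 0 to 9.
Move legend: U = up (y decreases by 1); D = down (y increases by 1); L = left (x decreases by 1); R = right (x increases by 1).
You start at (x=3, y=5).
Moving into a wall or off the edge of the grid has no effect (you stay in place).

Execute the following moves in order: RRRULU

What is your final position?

Answer: Final position: (x=3, y=3)

Derivation:
Start: (x=3, y=5)
  R (right): (x=3, y=5) -> (x=4, y=5)
  R (right): blocked, stay at (x=4, y=5)
  R (right): blocked, stay at (x=4, y=5)
  U (up): (x=4, y=5) -> (x=4, y=4)
  L (left): (x=4, y=4) -> (x=3, y=4)
  U (up): (x=3, y=4) -> (x=3, y=3)
Final: (x=3, y=3)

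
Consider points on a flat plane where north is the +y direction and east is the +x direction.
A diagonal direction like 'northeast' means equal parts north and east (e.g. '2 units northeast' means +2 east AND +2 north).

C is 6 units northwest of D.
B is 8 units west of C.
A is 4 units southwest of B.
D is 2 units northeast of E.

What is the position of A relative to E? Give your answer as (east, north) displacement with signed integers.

Place E at the origin (east=0, north=0).
  D is 2 units northeast of E: delta (east=+2, north=+2); D at (east=2, north=2).
  C is 6 units northwest of D: delta (east=-6, north=+6); C at (east=-4, north=8).
  B is 8 units west of C: delta (east=-8, north=+0); B at (east=-12, north=8).
  A is 4 units southwest of B: delta (east=-4, north=-4); A at (east=-16, north=4).
Therefore A relative to E: (east=-16, north=4).

Answer: A is at (east=-16, north=4) relative to E.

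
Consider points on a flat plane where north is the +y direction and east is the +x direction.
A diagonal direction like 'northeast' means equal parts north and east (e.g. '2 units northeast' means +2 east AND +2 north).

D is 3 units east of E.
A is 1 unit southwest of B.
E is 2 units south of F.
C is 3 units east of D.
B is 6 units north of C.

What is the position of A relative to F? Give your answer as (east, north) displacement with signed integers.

Answer: A is at (east=5, north=3) relative to F.

Derivation:
Place F at the origin (east=0, north=0).
  E is 2 units south of F: delta (east=+0, north=-2); E at (east=0, north=-2).
  D is 3 units east of E: delta (east=+3, north=+0); D at (east=3, north=-2).
  C is 3 units east of D: delta (east=+3, north=+0); C at (east=6, north=-2).
  B is 6 units north of C: delta (east=+0, north=+6); B at (east=6, north=4).
  A is 1 unit southwest of B: delta (east=-1, north=-1); A at (east=5, north=3).
Therefore A relative to F: (east=5, north=3).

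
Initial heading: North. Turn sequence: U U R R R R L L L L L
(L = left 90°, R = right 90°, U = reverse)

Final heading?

Answer: Final heading: West

Derivation:
Start: North
  U (U-turn (180°)) -> South
  U (U-turn (180°)) -> North
  R (right (90° clockwise)) -> East
  R (right (90° clockwise)) -> South
  R (right (90° clockwise)) -> West
  R (right (90° clockwise)) -> North
  L (left (90° counter-clockwise)) -> West
  L (left (90° counter-clockwise)) -> South
  L (left (90° counter-clockwise)) -> East
  L (left (90° counter-clockwise)) -> North
  L (left (90° counter-clockwise)) -> West
Final: West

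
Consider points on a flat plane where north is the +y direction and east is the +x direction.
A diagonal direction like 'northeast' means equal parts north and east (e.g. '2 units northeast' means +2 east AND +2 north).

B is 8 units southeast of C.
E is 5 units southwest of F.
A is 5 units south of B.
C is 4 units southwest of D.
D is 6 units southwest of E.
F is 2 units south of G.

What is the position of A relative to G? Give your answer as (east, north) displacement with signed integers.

Answer: A is at (east=-7, north=-30) relative to G.

Derivation:
Place G at the origin (east=0, north=0).
  F is 2 units south of G: delta (east=+0, north=-2); F at (east=0, north=-2).
  E is 5 units southwest of F: delta (east=-5, north=-5); E at (east=-5, north=-7).
  D is 6 units southwest of E: delta (east=-6, north=-6); D at (east=-11, north=-13).
  C is 4 units southwest of D: delta (east=-4, north=-4); C at (east=-15, north=-17).
  B is 8 units southeast of C: delta (east=+8, north=-8); B at (east=-7, north=-25).
  A is 5 units south of B: delta (east=+0, north=-5); A at (east=-7, north=-30).
Therefore A relative to G: (east=-7, north=-30).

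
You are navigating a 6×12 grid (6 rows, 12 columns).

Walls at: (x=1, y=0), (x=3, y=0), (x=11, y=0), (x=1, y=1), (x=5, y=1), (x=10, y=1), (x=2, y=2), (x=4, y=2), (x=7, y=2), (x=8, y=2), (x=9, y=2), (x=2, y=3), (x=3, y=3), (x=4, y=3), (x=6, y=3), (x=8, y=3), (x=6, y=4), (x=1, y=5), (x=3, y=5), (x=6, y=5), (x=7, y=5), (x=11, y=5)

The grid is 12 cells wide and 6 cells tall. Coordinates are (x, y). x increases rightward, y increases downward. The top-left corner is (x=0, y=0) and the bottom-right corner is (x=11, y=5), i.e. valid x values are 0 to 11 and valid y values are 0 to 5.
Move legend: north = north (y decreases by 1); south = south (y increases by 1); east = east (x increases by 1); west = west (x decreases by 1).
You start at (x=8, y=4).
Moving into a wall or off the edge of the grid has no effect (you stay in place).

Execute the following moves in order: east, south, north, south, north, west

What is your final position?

Start: (x=8, y=4)
  east (east): (x=8, y=4) -> (x=9, y=4)
  south (south): (x=9, y=4) -> (x=9, y=5)
  north (north): (x=9, y=5) -> (x=9, y=4)
  south (south): (x=9, y=4) -> (x=9, y=5)
  north (north): (x=9, y=5) -> (x=9, y=4)
  west (west): (x=9, y=4) -> (x=8, y=4)
Final: (x=8, y=4)

Answer: Final position: (x=8, y=4)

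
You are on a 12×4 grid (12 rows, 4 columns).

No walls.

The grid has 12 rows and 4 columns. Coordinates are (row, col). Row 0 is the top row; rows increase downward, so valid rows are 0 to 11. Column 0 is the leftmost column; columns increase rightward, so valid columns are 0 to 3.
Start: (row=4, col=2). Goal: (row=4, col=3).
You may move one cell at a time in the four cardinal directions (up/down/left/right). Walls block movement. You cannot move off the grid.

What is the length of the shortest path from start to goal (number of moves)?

BFS from (row=4, col=2) until reaching (row=4, col=3):
  Distance 0: (row=4, col=2)
  Distance 1: (row=3, col=2), (row=4, col=1), (row=4, col=3), (row=5, col=2)  <- goal reached here
One shortest path (1 moves): (row=4, col=2) -> (row=4, col=3)

Answer: Shortest path length: 1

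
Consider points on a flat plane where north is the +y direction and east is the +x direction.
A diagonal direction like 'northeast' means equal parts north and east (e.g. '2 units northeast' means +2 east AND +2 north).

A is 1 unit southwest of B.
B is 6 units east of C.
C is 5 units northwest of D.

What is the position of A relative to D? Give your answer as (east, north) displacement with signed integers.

Place D at the origin (east=0, north=0).
  C is 5 units northwest of D: delta (east=-5, north=+5); C at (east=-5, north=5).
  B is 6 units east of C: delta (east=+6, north=+0); B at (east=1, north=5).
  A is 1 unit southwest of B: delta (east=-1, north=-1); A at (east=0, north=4).
Therefore A relative to D: (east=0, north=4).

Answer: A is at (east=0, north=4) relative to D.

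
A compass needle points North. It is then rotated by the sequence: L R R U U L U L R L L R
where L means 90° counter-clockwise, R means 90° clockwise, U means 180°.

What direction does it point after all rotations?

Start: North
  L (left (90° counter-clockwise)) -> West
  R (right (90° clockwise)) -> North
  R (right (90° clockwise)) -> East
  U (U-turn (180°)) -> West
  U (U-turn (180°)) -> East
  L (left (90° counter-clockwise)) -> North
  U (U-turn (180°)) -> South
  L (left (90° counter-clockwise)) -> East
  R (right (90° clockwise)) -> South
  L (left (90° counter-clockwise)) -> East
  L (left (90° counter-clockwise)) -> North
  R (right (90° clockwise)) -> East
Final: East

Answer: Final heading: East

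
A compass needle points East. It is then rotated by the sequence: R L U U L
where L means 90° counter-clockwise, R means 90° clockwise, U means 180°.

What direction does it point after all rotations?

Start: East
  R (right (90° clockwise)) -> South
  L (left (90° counter-clockwise)) -> East
  U (U-turn (180°)) -> West
  U (U-turn (180°)) -> East
  L (left (90° counter-clockwise)) -> North
Final: North

Answer: Final heading: North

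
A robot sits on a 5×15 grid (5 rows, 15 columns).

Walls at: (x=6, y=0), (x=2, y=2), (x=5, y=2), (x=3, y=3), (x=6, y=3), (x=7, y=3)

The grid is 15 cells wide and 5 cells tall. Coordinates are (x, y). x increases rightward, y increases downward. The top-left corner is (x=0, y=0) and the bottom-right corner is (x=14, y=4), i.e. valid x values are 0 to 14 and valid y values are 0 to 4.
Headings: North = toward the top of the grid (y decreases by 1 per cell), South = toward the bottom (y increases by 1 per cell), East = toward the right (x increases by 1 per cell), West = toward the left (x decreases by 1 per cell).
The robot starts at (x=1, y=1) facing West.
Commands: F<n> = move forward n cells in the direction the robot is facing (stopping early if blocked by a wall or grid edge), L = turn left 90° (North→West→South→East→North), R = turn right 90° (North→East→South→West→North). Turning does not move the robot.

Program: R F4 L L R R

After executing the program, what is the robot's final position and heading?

Start: (x=1, y=1), facing West
  R: turn right, now facing North
  F4: move forward 1/4 (blocked), now at (x=1, y=0)
  L: turn left, now facing West
  L: turn left, now facing South
  R: turn right, now facing West
  R: turn right, now facing North
Final: (x=1, y=0), facing North

Answer: Final position: (x=1, y=0), facing North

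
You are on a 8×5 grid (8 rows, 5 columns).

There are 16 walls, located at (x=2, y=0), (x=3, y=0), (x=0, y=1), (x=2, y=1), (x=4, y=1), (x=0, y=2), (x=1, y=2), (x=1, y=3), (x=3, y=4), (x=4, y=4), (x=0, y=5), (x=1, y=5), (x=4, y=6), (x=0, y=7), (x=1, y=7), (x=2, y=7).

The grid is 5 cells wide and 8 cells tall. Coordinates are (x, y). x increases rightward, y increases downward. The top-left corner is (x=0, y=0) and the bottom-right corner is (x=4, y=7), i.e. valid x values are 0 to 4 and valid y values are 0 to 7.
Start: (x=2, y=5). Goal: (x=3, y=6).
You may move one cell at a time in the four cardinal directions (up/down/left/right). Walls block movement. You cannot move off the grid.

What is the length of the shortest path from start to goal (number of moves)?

Answer: Shortest path length: 2

Derivation:
BFS from (x=2, y=5) until reaching (x=3, y=6):
  Distance 0: (x=2, y=5)
  Distance 1: (x=2, y=4), (x=3, y=5), (x=2, y=6)
  Distance 2: (x=2, y=3), (x=1, y=4), (x=4, y=5), (x=1, y=6), (x=3, y=6)  <- goal reached here
One shortest path (2 moves): (x=2, y=5) -> (x=3, y=5) -> (x=3, y=6)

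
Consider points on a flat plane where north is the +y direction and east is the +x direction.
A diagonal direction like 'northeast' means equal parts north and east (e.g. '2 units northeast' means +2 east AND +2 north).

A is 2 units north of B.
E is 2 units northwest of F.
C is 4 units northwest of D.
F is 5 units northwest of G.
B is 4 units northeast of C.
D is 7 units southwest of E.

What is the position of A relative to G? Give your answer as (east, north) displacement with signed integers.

Place G at the origin (east=0, north=0).
  F is 5 units northwest of G: delta (east=-5, north=+5); F at (east=-5, north=5).
  E is 2 units northwest of F: delta (east=-2, north=+2); E at (east=-7, north=7).
  D is 7 units southwest of E: delta (east=-7, north=-7); D at (east=-14, north=0).
  C is 4 units northwest of D: delta (east=-4, north=+4); C at (east=-18, north=4).
  B is 4 units northeast of C: delta (east=+4, north=+4); B at (east=-14, north=8).
  A is 2 units north of B: delta (east=+0, north=+2); A at (east=-14, north=10).
Therefore A relative to G: (east=-14, north=10).

Answer: A is at (east=-14, north=10) relative to G.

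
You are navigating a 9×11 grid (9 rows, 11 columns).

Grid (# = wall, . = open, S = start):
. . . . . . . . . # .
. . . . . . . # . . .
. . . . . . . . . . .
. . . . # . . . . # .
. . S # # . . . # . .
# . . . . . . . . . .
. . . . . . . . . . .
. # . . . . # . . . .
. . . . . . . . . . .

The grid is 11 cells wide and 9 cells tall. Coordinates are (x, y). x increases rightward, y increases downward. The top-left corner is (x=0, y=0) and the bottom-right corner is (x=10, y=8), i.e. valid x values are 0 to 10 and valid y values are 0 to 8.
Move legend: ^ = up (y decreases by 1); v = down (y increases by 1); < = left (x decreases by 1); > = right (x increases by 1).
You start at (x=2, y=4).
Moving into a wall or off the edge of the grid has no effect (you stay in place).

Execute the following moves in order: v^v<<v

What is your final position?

Start: (x=2, y=4)
  v (down): (x=2, y=4) -> (x=2, y=5)
  ^ (up): (x=2, y=5) -> (x=2, y=4)
  v (down): (x=2, y=4) -> (x=2, y=5)
  < (left): (x=2, y=5) -> (x=1, y=5)
  < (left): blocked, stay at (x=1, y=5)
  v (down): (x=1, y=5) -> (x=1, y=6)
Final: (x=1, y=6)

Answer: Final position: (x=1, y=6)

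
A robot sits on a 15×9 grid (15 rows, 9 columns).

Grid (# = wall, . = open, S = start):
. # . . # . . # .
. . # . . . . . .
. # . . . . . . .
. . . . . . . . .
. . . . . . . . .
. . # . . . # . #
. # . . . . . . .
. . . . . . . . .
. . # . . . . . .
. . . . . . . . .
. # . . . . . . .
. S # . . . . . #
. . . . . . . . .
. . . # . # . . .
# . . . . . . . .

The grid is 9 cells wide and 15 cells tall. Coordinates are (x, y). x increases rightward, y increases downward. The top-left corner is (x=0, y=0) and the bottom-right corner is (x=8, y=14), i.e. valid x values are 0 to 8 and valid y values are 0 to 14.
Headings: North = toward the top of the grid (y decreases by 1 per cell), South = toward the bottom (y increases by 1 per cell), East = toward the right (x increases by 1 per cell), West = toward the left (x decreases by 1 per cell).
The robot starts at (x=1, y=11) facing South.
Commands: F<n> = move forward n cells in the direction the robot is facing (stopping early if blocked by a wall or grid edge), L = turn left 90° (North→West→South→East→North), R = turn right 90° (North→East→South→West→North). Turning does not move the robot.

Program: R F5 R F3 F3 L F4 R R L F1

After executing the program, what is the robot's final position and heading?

Answer: Final position: (x=0, y=4), facing North

Derivation:
Start: (x=1, y=11), facing South
  R: turn right, now facing West
  F5: move forward 1/5 (blocked), now at (x=0, y=11)
  R: turn right, now facing North
  F3: move forward 3, now at (x=0, y=8)
  F3: move forward 3, now at (x=0, y=5)
  L: turn left, now facing West
  F4: move forward 0/4 (blocked), now at (x=0, y=5)
  R: turn right, now facing North
  R: turn right, now facing East
  L: turn left, now facing North
  F1: move forward 1, now at (x=0, y=4)
Final: (x=0, y=4), facing North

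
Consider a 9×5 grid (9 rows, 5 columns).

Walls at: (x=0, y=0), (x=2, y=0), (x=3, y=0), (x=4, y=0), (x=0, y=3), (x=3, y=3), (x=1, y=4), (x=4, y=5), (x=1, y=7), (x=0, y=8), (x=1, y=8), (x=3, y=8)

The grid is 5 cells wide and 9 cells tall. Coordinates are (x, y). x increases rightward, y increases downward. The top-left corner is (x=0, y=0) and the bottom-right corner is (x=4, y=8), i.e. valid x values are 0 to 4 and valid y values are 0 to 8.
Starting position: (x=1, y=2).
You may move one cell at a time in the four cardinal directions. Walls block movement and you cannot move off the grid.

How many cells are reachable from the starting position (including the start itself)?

Answer: Reachable cells: 33

Derivation:
BFS flood-fill from (x=1, y=2):
  Distance 0: (x=1, y=2)
  Distance 1: (x=1, y=1), (x=0, y=2), (x=2, y=2), (x=1, y=3)
  Distance 2: (x=1, y=0), (x=0, y=1), (x=2, y=1), (x=3, y=2), (x=2, y=3)
  Distance 3: (x=3, y=1), (x=4, y=2), (x=2, y=4)
  Distance 4: (x=4, y=1), (x=4, y=3), (x=3, y=4), (x=2, y=5)
  Distance 5: (x=4, y=4), (x=1, y=5), (x=3, y=5), (x=2, y=6)
  Distance 6: (x=0, y=5), (x=1, y=6), (x=3, y=6), (x=2, y=7)
  Distance 7: (x=0, y=4), (x=0, y=6), (x=4, y=6), (x=3, y=7), (x=2, y=8)
  Distance 8: (x=0, y=7), (x=4, y=7)
  Distance 9: (x=4, y=8)
Total reachable: 33 (grid has 33 open cells total)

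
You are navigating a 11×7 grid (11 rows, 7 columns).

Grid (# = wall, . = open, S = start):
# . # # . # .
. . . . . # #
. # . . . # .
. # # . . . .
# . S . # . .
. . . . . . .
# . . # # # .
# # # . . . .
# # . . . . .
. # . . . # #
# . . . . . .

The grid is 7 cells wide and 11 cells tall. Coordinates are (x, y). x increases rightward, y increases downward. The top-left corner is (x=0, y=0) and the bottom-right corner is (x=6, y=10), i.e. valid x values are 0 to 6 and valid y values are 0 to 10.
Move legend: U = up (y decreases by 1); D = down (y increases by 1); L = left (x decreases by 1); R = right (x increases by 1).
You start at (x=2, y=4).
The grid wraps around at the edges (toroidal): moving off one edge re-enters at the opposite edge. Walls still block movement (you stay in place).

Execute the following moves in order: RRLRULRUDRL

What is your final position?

Answer: Final position: (x=4, y=3)

Derivation:
Start: (x=2, y=4)
  R (right): (x=2, y=4) -> (x=3, y=4)
  R (right): blocked, stay at (x=3, y=4)
  L (left): (x=3, y=4) -> (x=2, y=4)
  R (right): (x=2, y=4) -> (x=3, y=4)
  U (up): (x=3, y=4) -> (x=3, y=3)
  L (left): blocked, stay at (x=3, y=3)
  R (right): (x=3, y=3) -> (x=4, y=3)
  U (up): (x=4, y=3) -> (x=4, y=2)
  D (down): (x=4, y=2) -> (x=4, y=3)
  R (right): (x=4, y=3) -> (x=5, y=3)
  L (left): (x=5, y=3) -> (x=4, y=3)
Final: (x=4, y=3)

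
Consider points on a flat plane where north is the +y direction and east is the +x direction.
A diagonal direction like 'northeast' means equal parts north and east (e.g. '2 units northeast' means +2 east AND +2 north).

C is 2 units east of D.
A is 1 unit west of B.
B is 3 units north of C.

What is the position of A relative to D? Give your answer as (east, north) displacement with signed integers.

Answer: A is at (east=1, north=3) relative to D.

Derivation:
Place D at the origin (east=0, north=0).
  C is 2 units east of D: delta (east=+2, north=+0); C at (east=2, north=0).
  B is 3 units north of C: delta (east=+0, north=+3); B at (east=2, north=3).
  A is 1 unit west of B: delta (east=-1, north=+0); A at (east=1, north=3).
Therefore A relative to D: (east=1, north=3).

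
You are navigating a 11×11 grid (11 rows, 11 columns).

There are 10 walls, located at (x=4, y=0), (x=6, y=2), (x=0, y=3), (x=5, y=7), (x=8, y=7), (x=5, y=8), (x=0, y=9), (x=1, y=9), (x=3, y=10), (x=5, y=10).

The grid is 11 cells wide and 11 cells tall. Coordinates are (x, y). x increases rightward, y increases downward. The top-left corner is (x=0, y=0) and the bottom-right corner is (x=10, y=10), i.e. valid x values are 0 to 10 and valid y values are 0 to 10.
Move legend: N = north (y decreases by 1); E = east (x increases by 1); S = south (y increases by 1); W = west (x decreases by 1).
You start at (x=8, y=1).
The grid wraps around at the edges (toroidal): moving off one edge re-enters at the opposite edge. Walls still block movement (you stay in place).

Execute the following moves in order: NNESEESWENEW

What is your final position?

Answer: Final position: (x=0, y=0)

Derivation:
Start: (x=8, y=1)
  N (north): (x=8, y=1) -> (x=8, y=0)
  N (north): (x=8, y=0) -> (x=8, y=10)
  E (east): (x=8, y=10) -> (x=9, y=10)
  S (south): (x=9, y=10) -> (x=9, y=0)
  E (east): (x=9, y=0) -> (x=10, y=0)
  E (east): (x=10, y=0) -> (x=0, y=0)
  S (south): (x=0, y=0) -> (x=0, y=1)
  W (west): (x=0, y=1) -> (x=10, y=1)
  E (east): (x=10, y=1) -> (x=0, y=1)
  N (north): (x=0, y=1) -> (x=0, y=0)
  E (east): (x=0, y=0) -> (x=1, y=0)
  W (west): (x=1, y=0) -> (x=0, y=0)
Final: (x=0, y=0)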